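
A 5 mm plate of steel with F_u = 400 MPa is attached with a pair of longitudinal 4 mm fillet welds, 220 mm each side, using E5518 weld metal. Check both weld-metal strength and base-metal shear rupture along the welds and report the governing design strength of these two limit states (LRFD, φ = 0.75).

E55XX → F_EXX = 550 MPa.
t_e = 0.707 × 4 = 2.828 mm; L = 440 mm.
Weld metal: φR_n = 0.75 × 0.6 × 550 × 2.828 × 440 × 10⁻³ = 308 kN.
Base metal (shear rupture): φR_n = 0.75 × 0.6 × 400 × 5 × 440 × 10⁻³ = 396 kN.
Governing: weld metal.

φR_n ≈ 308 kN (weld metal governs)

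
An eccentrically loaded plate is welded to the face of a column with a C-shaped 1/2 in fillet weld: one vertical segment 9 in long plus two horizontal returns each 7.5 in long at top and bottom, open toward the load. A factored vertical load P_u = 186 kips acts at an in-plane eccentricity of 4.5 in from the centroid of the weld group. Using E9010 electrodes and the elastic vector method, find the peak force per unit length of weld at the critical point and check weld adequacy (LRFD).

f_max ≈ 17.7 kip/in; NOT adequate

E90XX → F_EXX = 90 ksi.
Total weld length L_w = 24 in. Treat welds as unit-width lines.
Centroid: x̄ = 2×7.5×3.75 / 24 = 2.344 in from the vertical weld.
Polar moment about centroid: J = I_x + I_y = [9³/12 + 2×7.5×4.5²] + [9×2.344² + 2(7.5³/12 + 7.5×1.406²)] = 513.9 in³.
Direct shear f_v = P/L_w = 186 / 24 = 7.75 kip/in (vertical).
Torsion M = P·e = 186 × 4.5 = 837 kip·in.
Critical point at (x, y) = (5.156, 4.5) from centroid. f_tx = M·y/J = 7.329 kip/in; f_ty = M·x/J = 8.398 kip/in.
Resultant f_max = √[f_tx² + (f_v + f_ty)²] = √[7.329² + (7.75 + 8.398)²] = 17.73 kip/in.
Capacity per unit length: φr_n = 0.75 × 0.6 × 90 × (0.707 × 0.5) = 14.32 kip/in.
17.73 > 14.32 → NOT adequate.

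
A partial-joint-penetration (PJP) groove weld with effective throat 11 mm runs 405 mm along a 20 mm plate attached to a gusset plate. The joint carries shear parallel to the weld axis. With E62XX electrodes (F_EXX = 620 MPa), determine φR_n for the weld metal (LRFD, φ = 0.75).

Effective throat (given) t_e = 11 mm.
A_we = 11 × 405 = 4455 mm².
F_nw = 0.6 F_EXX = 372 MPa.
φR_n = 0.75 × 372 × 4455 × 10⁻³ = 1243 kN.

φR_n ≈ 1240 kN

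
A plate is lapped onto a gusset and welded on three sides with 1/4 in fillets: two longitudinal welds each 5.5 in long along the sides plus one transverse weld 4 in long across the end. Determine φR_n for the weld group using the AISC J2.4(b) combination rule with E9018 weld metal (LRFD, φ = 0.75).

φR_n ≈ 110 kips

E90XX → F_EXX = 90 ksi.
t_e = 0.707 × 0.25 = 0.1767 in.
R_nwl = 0.6 × 90 × 0.1767 × 11 = 105 kips (longitudinal, 2 welds).
R_nwt = 0.6 × 90 × 0.1767 × 4 = 38.18 kips (transverse, base value).
(i) R_nwl + R_nwt = 143.2 kips; (ii) 0.85 R_nwl + 1.5 R_nwt = 146.5 kips.
R_n = max = 146.5 kips [governs: (ii)]; φR_n = 109.9 kips.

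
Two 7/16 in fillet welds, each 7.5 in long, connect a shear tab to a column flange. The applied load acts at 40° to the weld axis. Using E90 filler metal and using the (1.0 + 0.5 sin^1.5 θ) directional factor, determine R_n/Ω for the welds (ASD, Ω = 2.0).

R_n/Ω ≈ 158 kip

E90XX → F_EXX = 90 ksi.
t_e = 0.707 × 0.4375 = 0.3093 in; A_we = 0.3093 × 15 = 4.64 in².
Directional factor: 1.0 + 0.5 sin^1.5(40°) = 1.258.
F_nw = 0.6 × 90 × 1.258 = 67.91 ksi.
R_n/Ω = (67.91 × 4.64) / 2.0 = 157.6 kip.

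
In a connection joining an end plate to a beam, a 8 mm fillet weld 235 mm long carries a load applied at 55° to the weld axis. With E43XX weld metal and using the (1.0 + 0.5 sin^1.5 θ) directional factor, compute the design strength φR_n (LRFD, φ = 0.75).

φR_n ≈ 353 kN

E43XX → F_EXX = 430 MPa.
t_e = 0.707 × 8 = 5.656 mm; A_we = 5.656 × 235 = 1329 mm².
Directional factor: 1.0 + 0.5 sin^1.5(55°) = 1.371.
F_nw = 0.6 × 430 × 1.371 = 353.6 MPa.
φR_n = 0.75 × 353.6 × 1329 × 10⁻³ = 352.5 kN.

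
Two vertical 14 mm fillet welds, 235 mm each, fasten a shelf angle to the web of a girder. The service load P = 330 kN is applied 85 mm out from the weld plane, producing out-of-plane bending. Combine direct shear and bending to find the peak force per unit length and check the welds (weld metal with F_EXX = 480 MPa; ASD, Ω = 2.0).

f_max ≈ 1680 N/mm; NOT adequate

L_w = 2 × 235 = 470 mm; section modulus (unit throat) S = 2 × L²/6 = 18410 mm².
Direct shear f_v = P/L_w = 330×10³/470 = 702.1 N/mm.
Moment M = P × e = 330×10³ × 85 = 28050000 N·mm; bending f_b = M/S = 1524 N/mm.
f_max = √(f_v² + f_b²) = √(702.1² + 1524²) = 1678 N/mm.
r_n/Ω = (1/2.0) × 0.6 × 480 × (0.707 × 14) = 1425 N/mm → NOT adequate.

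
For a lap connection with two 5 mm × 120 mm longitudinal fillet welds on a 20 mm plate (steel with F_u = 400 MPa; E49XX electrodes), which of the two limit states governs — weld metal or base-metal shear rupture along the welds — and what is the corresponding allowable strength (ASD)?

E49XX → F_EXX = 490 MPa.
t_e = 0.707 × 5 = 3.535 mm; L = 240 mm.
Weld metal: R_n/Ω = (1/2.0) × 0.6 × 490 × 3.535 × 240 × 10⁻³ = 124.7 kN.
Base metal (shear rupture): R_n/Ω = (1/2.0) × 0.6 × 400 × 20 × 240 × 10⁻³ = 576 kN.
Governing: weld metal.

R_n/Ω ≈ 125 kN (weld metal governs)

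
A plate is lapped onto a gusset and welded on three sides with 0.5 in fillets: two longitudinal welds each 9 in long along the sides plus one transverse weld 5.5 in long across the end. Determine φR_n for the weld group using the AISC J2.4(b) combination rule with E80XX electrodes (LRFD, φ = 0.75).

E80XX → F_EXX = 80 ksi.
t_e = 0.707 × 0.5 = 0.3535 in.
R_nwl = 0.6 × 80 × 0.3535 × 18 = 305.4 kip (longitudinal, 2 welds).
R_nwt = 0.6 × 80 × 0.3535 × 5.5 = 93.32 kip (transverse, base value).
(i) R_nwl + R_nwt = 398.7 kip; (ii) 0.85 R_nwl + 1.5 R_nwt = 399.6 kip.
R_n = max = 399.6 kip [governs: (ii)]; φR_n = 299.7 kip.

φR_n ≈ 300 kip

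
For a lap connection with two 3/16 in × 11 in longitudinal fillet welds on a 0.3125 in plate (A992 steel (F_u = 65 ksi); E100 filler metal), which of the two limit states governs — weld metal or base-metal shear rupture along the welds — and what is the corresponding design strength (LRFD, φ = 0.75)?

E100XX → F_EXX = 100 ksi.
t_e = 0.707 × 0.1875 = 0.1326 in; L = 22 in.
Weld metal: φR_n = 0.75 × 0.6 × 100 × 0.1326 × 22 = 131.2 kips.
Base metal (shear rupture): φR_n = 0.75 × 0.6 × 65 × 0.3125 × 22 = 201.1 kips.
Governing: weld metal.

φR_n ≈ 131 kips (weld metal governs)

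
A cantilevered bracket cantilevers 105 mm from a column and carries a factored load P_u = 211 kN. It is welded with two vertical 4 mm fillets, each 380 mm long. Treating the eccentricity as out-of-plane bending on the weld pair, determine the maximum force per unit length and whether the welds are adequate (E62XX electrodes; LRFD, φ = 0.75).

E62XX → F_EXX = 620 MPa.
L_w = 2 × 380 = 760 mm; section modulus (unit throat) S = 2 × L²/6 = 48130 mm².
Direct shear f_v = P/L_w = 211×10³/760 = 277.6 N/mm.
Moment M = P × e = 211×10³ × 105 = 22155000 N·mm; bending f_b = M/S = 460.3 N/mm.
f_max = √(f_v² + f_b²) = √(277.6² + 460.3²) = 537.5 N/mm.
φr_n = 0.75 × 0.6 × 620 × (0.707 × 4) = 789 N/mm → adequate.

f_max ≈ 538 N/mm; adequate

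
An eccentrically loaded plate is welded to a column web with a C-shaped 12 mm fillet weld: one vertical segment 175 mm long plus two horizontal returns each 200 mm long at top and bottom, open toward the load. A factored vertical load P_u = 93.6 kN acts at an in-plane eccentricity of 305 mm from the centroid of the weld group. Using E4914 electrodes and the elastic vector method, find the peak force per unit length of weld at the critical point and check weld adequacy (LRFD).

E49XX → F_EXX = 490 MPa.
Total weld length L_w = 575 mm. Treat welds as unit-width lines.
Centroid: x̄ = 2×200×100 / 575 = 69.57 mm from the vertical weld.
Polar moment about centroid: J = I_x + I_y = [175³/12 + 2×200×87.5²] + [175×69.57² + 2(200³/12 + 200×30.43²)] = 6060000 mm³.
Direct shear f_v = P/L_w = 93.6×10³ / 575 = 162.8 N/mm (vertical).
Torsion M = P·e = 93.6×10³ × 305 = 28548000 N·mm.
Critical point at (x, y) = (130.4, 87.5) from centroid. f_tx = M·y/J = 412.2 N/mm; f_ty = M·x/J = 614.5 N/mm.
Resultant f_max = √[f_tx² + (f_v + f_ty)²] = √[412.2² + (162.8 + 614.5)²] = 879.8 N/mm.
Capacity per unit length: φr_n = 0.75 × 0.6 × 490 × (0.707 × 12) = 1871 N/mm.
879.8 ≤ 1871 → adequate.

f_max ≈ 880 N/mm; adequate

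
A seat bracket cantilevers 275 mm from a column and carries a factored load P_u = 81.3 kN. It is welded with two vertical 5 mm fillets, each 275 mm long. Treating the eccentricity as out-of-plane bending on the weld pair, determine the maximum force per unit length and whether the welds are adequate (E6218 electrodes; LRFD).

f_max ≈ 899 N/mm; adequate

E62XX → F_EXX = 620 MPa.
L_w = 2 × 275 = 550 mm; section modulus (unit throat) S = 2 × L²/6 = 25210 mm².
Direct shear f_v = P/L_w = 81.3×10³/550 = 147.8 N/mm.
Moment M = P × e = 81.3×10³ × 275 = 22358000 N·mm; bending f_b = M/S = 886.9 N/mm.
f_max = √(f_v² + f_b²) = √(147.8² + 886.9²) = 899.1 N/mm.
φr_n = 0.75 × 0.6 × 620 × (0.707 × 5) = 986.3 N/mm → adequate.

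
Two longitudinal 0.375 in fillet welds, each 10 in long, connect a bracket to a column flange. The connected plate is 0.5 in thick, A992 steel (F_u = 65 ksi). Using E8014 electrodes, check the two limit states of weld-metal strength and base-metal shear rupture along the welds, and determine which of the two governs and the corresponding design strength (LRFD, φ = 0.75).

φR_n ≈ 191 kip (weld metal governs)

E80XX → F_EXX = 80 ksi.
t_e = 0.707 × 0.375 = 0.2651 in; L = 20 in.
Weld metal: φR_n = 0.75 × 0.6 × 80 × 0.2651 × 20 = 190.9 kip.
Base metal (shear rupture): φR_n = 0.75 × 0.6 × 65 × 0.5 × 20 = 292.5 kip.
Governing: weld metal.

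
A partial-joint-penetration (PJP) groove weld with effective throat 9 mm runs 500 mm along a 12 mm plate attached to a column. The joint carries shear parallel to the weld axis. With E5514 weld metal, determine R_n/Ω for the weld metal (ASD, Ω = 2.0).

E55XX → F_EXX = 550 MPa.
Effective throat (given) t_e = 9 mm.
A_we = 9 × 500 = 4500 mm².
F_nw = 0.6 F_EXX = 330 MPa.
R_n/Ω = (330 × 4500) / 2.0 × 10⁻³ = 742.5 kN.

R_n/Ω ≈ 742 kN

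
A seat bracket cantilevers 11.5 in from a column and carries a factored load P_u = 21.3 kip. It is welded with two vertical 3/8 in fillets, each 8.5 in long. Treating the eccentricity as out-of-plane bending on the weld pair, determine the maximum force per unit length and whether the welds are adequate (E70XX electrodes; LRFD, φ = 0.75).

E70XX → F_EXX = 70 ksi.
L_w = 2 × 8.5 = 17 in; section modulus (unit throat) S = 2 × L²/6 = 24.08 in².
Direct shear f_v = P/L_w = 21.3/17 = 1.253 kip/in.
Moment M = P × e = 21.3 × 11.5 = 244.95 kip·in; bending f_b = M/S = 10.17 kip/in.
f_max = √(f_v² + f_b²) = √(1.253² + 10.17²) = 10.25 kip/in.
φr_n = 0.75 × 0.6 × 70 × (0.707 × 0.375) = 8.351 kip/in → NOT adequate.

f_max ≈ 10.2 kip/in; NOT adequate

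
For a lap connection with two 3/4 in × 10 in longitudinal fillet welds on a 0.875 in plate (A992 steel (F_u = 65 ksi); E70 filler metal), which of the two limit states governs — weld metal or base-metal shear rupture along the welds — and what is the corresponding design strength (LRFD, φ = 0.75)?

φR_n ≈ 334 kip (weld metal governs)

E70XX → F_EXX = 70 ksi.
t_e = 0.707 × 0.75 = 0.5302 in; L = 20 in.
Weld metal: φR_n = 0.75 × 0.6 × 70 × 0.5302 × 20 = 334.1 kip.
Base metal (shear rupture): φR_n = 0.75 × 0.6 × 65 × 0.875 × 20 = 511.9 kip.
Governing: weld metal.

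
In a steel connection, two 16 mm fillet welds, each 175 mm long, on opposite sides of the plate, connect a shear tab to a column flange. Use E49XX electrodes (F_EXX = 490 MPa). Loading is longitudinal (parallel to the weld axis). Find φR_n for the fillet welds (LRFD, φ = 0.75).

Effective throat t_e = 0.707 × 16 = 11.31 mm.
Total length L = 350 mm; A_we = 11.31 × 350 = 3959 mm².
F_nw = 0.6 F_EXX = 0.6 × 490 = 294 MPa.
φR_n = 0.75 × 294 × 3959 × 10⁻³ = 873 kN.

φR_n ≈ 873 kN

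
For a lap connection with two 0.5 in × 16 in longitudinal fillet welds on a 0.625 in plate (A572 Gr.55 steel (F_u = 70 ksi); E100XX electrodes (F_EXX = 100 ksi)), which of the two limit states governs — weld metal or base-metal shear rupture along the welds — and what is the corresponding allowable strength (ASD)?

t_e = 0.707 × 0.5 = 0.3535 in; L = 32 in.
Weld metal: R_n/Ω = (1/2.0) × 0.6 × 100 × 0.3535 × 32 = 339.4 kip.
Base metal (shear rupture): R_n/Ω = (1/2.0) × 0.6 × 70 × 0.625 × 32 = 420 kip.
Governing: weld metal.

R_n/Ω ≈ 339 kip (weld metal governs)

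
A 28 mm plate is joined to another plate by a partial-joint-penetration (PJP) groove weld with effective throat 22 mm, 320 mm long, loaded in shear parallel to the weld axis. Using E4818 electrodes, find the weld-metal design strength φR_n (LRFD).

E48XX → F_EXX = 480 MPa.
Effective throat (given) t_e = 22 mm.
A_we = 22 × 320 = 7040 mm².
F_nw = 0.6 F_EXX = 288 MPa.
φR_n = 0.75 × 288 × 7040 × 10⁻³ = 1521 kN.

φR_n ≈ 1520 kN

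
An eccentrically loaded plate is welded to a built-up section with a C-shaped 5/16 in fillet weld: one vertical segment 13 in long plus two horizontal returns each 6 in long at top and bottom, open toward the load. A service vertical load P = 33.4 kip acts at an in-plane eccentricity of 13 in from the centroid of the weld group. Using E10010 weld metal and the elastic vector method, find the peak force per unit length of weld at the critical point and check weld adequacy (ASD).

f_max ≈ 5.29 kip/in; adequate

E100XX → F_EXX = 100 ksi.
Total weld length L_w = 25 in. Treat welds as unit-width lines.
Centroid: x̄ = 2×6×3 / 25 = 1.44 in from the vertical weld.
Polar moment about centroid: J = I_x + I_y = [13³/12 + 2×6×6.5²] + [13×1.44² + 2(6³/12 + 6×1.56²)] = 782.2 in³.
Direct shear f_v = P/L_w = 33.4 / 25 = 1.336 kip/in (vertical).
Torsion M = P·e = 33.4 × 13 = 434.2 kip·in.
Critical point at (x, y) = (4.56, 6.5) from centroid. f_tx = M·y/J = 3.608 kip/in; f_ty = M·x/J = 2.531 kip/in.
Resultant f_max = √[f_tx² + (f_v + f_ty)²] = √[3.608² + (1.336 + 2.531)²] = 5.289 kip/in.
Capacity per unit length: r_n/Ω = (1/2.0) × 0.6 × 100 × (0.707 × 0.3125) = 6.628 kip/in.
5.289 ≤ 6.628 → adequate.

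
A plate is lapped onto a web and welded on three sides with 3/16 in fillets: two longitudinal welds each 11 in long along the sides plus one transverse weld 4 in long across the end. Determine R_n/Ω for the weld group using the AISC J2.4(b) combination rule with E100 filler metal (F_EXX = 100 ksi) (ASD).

t_e = 0.707 × 0.1875 = 0.1326 in.
R_nwl = 0.6 × 100 × 0.1326 × 22 = 175 kip (longitudinal, 2 welds).
R_nwt = 0.6 × 100 × 0.1326 × 4 = 31.82 kip (transverse, base value).
(i) R_nwl + R_nwt = 206.8 kip; (ii) 0.85 R_nwl + 1.5 R_nwt = 196.5 kip.
R_n = max = 206.8 kip [governs: (i)]; R_n/Ω = 103.4 kip.

R_n/Ω ≈ 103 kip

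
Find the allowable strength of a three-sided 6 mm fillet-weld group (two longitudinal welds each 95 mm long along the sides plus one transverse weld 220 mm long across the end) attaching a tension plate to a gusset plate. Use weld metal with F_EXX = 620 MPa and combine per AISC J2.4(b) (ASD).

R_n/Ω ≈ 388 kN

t_e = 0.707 × 6 = 4.242 mm.
R_nwl = 0.6 × 620 × 4.242 × 190 × 10⁻³ = 299.8 kN (longitudinal, 2 welds).
R_nwt = 0.6 × 620 × 4.242 × 220 × 10⁻³ = 347.2 kN (transverse, base value).
(i) R_nwl + R_nwt = 647 kN; (ii) 0.85 R_nwl + 1.5 R_nwt = 775.6 kN.
R_n = max = 775.6 kN [governs: (ii)]; R_n/Ω = 387.8 kN.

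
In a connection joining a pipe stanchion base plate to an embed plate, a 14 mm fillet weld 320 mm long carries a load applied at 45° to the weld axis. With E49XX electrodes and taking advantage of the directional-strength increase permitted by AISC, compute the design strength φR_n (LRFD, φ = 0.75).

φR_n ≈ 906 kN

E49XX → F_EXX = 490 MPa.
t_e = 0.707 × 14 = 9.898 mm; A_we = 9.898 × 320 = 3167 mm².
Directional factor: 1.0 + 0.5 sin^1.5(45°) = 1.297.
F_nw = 0.6 × 490 × 1.297 = 381.4 MPa.
φR_n = 0.75 × 381.4 × 3167 × 10⁻³ = 906 kN.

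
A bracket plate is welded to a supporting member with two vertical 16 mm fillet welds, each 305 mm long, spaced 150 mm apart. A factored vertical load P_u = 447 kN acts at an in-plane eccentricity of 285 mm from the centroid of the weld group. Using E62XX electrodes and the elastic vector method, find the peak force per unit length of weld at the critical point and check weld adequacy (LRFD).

E62XX → F_EXX = 620 MPa.
Total weld length L_w = 610 mm. Treat welds as unit-width lines.
Polar moment about centroid: J = 2[d³/12 + d(b/2)²] = 2[305³/12 + 305×75²] = 8160000 mm³.
Direct shear f_v = P/L_w = 447×10³ / 610 = 732.8 N/mm (vertical).
Torsion M = P·e = 447×10³ × 285 = 127400000 N·mm.
Critical point at (x, y) = (75, 152.5) from centroid. f_tx = M·y/J = 2381 N/mm; f_ty = M·x/J = 1171 N/mm.
Resultant f_max = √[f_tx² + (f_v + f_ty)²] = √[2381² + (732.8 + 1171)²] = 3048 N/mm.
Capacity per unit length: φr_n = 0.75 × 0.6 × 620 × (0.707 × 16) = 3156 N/mm.
3048 ≤ 3156 → adequate.

f_max ≈ 3050 N/mm; adequate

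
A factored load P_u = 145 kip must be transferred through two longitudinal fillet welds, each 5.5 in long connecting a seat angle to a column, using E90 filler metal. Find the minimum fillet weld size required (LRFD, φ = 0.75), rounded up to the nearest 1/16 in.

w = 1/2 in

E90XX → F_EXX = 90 ksi.
Total weld length L = 11 in.
Required throat t_e = P_u / (φ × 0.6 F_EXX × L) = 145 / (0.75 × 0.6 × 90 × 11) = 0.3255 in.
Required leg w = t_e / 0.707 = 0.4604 in → use 1/2 in.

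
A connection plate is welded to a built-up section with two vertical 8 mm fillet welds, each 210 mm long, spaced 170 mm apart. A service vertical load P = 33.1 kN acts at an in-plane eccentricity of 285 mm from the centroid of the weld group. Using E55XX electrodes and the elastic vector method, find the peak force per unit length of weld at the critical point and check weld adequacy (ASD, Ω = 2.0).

E55XX → F_EXX = 550 MPa.
Total weld length L_w = 420 mm. Treat welds as unit-width lines.
Polar moment about centroid: J = 2[d³/12 + d(b/2)²] = 2[210³/12 + 210×85²] = 4578000 mm³.
Direct shear f_v = P/L_w = 33.1×10³ / 420 = 78.81 N/mm (vertical).
Torsion M = P·e = 33.1×10³ × 285 = 9433500 N·mm.
Critical point at (x, y) = (85, 105) from centroid. f_tx = M·y/J = 216.4 N/mm; f_ty = M·x/J = 175.2 N/mm.
Resultant f_max = √[f_tx² + (f_v + f_ty)²] = √[216.4² + (78.81 + 175.2)²] = 333.6 N/mm.
Capacity per unit length: r_n/Ω = (1/2.0) × 0.6 × 550 × (0.707 × 8) = 933.2 N/mm.
333.6 ≤ 933.2 → adequate.

f_max ≈ 334 N/mm; adequate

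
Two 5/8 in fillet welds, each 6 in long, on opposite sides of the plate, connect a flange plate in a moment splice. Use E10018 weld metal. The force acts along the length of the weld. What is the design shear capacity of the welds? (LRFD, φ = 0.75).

E100XX → F_EXX = 100 ksi.
Effective throat t_e = 0.707 × 0.625 = 0.4419 in.
Total length L = 12 in; A_we = 0.4419 × 12 = 5.302 in².
F_nw = 0.6 F_EXX = 0.6 × 100 = 60 ksi.
φR_n = 0.75 × 60 × 5.302 = 238.6 kip.

φR_n ≈ 239 kip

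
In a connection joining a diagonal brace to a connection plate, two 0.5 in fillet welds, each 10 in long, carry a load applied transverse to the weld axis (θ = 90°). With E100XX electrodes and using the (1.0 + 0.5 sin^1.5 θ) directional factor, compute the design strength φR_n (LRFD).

φR_n ≈ 477 kip

E100XX → F_EXX = 100 ksi.
t_e = 0.707 × 0.5 = 0.3535 in; A_we = 0.3535 × 20 = 7.07 in².
Directional factor: 1.0 + 0.5 sin^1.5(90°) = 1.5.
F_nw = 0.6 × 100 × 1.5 = 90 ksi.
φR_n = 0.75 × 90 × 7.07 = 477.2 kip.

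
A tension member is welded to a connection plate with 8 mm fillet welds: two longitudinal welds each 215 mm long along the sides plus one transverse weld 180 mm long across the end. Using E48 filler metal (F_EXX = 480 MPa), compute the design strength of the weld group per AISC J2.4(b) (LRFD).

φR_n ≈ 776 kN

t_e = 0.707 × 8 = 5.656 mm.
R_nwl = 0.6 × 480 × 5.656 × 430 × 10⁻³ = 700.4 kN (longitudinal, 2 welds).
R_nwt = 0.6 × 480 × 5.656 × 180 × 10⁻³ = 293.2 kN (transverse, base value).
(i) R_nwl + R_nwt = 993.6 kN; (ii) 0.85 R_nwl + 1.5 R_nwt = 1035 kN.
R_n = max = 1035 kN [governs: (ii)]; φR_n = 776.4 kN.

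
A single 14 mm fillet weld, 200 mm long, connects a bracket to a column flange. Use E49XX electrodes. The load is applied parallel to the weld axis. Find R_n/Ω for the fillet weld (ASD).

R_n/Ω ≈ 291 kN

E49XX → F_EXX = 490 MPa.
Effective throat t_e = 0.707 × 14 = 9.898 mm.
Total length L = 200 mm; A_we = 9.898 × 200 = 1980 mm².
F_nw = 0.6 F_EXX = 0.6 × 490 = 294 MPa.
R_n = 294 × 1980 × 10⁻³ = 582 kN; R_n/Ω = 582/2.0 = 291 kN.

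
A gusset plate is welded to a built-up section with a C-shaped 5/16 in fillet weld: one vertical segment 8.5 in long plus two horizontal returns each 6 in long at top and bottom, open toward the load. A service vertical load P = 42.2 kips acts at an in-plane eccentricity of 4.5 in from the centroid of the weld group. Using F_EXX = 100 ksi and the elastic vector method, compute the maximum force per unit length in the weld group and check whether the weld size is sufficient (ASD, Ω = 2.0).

f_max ≈ 4.94 kip/in; adequate

Total weld length L_w = 20.5 in. Treat welds as unit-width lines.
Centroid: x̄ = 2×6×3 / 20.5 = 1.756 in from the vertical weld.
Polar moment about centroid: J = I_x + I_y = [8.5³/12 + 2×6×4.25²] + [8.5×1.756² + 2(6³/12 + 6×1.244²)] = 348.7 in³.
Direct shear f_v = P/L_w = 42.2 / 20.5 = 2.059 kip/in (vertical).
Torsion M = P·e = 42.2 × 4.5 = 189.9 kip·in.
Critical point at (x, y) = (4.244, 4.25) from centroid. f_tx = M·y/J = 2.314 kip/in; f_ty = M·x/J = 2.311 kip/in.
Resultant f_max = √[f_tx² + (f_v + f_ty)²] = √[2.314² + (2.059 + 2.311)²] = 4.945 kip/in.
Capacity per unit length: r_n/Ω = (1/2.0) × 0.6 × 100 × (0.707 × 0.3125) = 6.628 kip/in.
4.945 ≤ 6.628 → adequate.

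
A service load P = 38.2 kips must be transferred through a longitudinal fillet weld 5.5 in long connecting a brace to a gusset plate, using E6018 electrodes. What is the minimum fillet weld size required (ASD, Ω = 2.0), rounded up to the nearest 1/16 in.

w = 9/16 in

E60XX → F_EXX = 60 ksi.
Total weld length L = 5.5 in.
Required throat t_e = P × Ω / (0.6 F_EXX × L) = 38.2 × 2.0 / (0.6 × 60 × 5.5) = 0.3859 in.
Required leg w = t_e / 0.707 = 0.5458 in → use 9/16 in.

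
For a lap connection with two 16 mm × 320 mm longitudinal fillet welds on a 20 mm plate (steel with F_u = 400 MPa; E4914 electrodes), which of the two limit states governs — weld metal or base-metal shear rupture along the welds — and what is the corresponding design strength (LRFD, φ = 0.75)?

φR_n ≈ 1600 kN (weld metal governs)

E49XX → F_EXX = 490 MPa.
t_e = 0.707 × 16 = 11.31 mm; L = 640 mm.
Weld metal: φR_n = 0.75 × 0.6 × 490 × 11.31 × 640 × 10⁻³ = 1596 kN.
Base metal (shear rupture): φR_n = 0.75 × 0.6 × 400 × 20 × 640 × 10⁻³ = 2304 kN.
Governing: weld metal.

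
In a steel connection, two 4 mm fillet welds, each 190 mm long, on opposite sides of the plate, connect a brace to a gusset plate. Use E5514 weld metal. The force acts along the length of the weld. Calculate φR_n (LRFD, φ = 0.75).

E55XX → F_EXX = 550 MPa.
Effective throat t_e = 0.707 × 4 = 2.828 mm.
Total length L = 380 mm; A_we = 2.828 × 380 = 1075 mm².
F_nw = 0.6 F_EXX = 0.6 × 550 = 330 MPa.
φR_n = 0.75 × 330 × 1075 × 10⁻³ = 266 kN.

φR_n ≈ 266 kN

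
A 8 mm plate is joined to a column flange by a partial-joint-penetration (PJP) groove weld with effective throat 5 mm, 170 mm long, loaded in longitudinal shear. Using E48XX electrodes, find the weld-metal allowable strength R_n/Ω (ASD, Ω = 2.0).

R_n/Ω ≈ 122 kN

E48XX → F_EXX = 480 MPa.
Effective throat (given) t_e = 5 mm.
A_we = 5 × 170 = 850 mm².
F_nw = 0.6 F_EXX = 288 MPa.
R_n/Ω = (288 × 850) / 2.0 × 10⁻³ = 122.4 kN.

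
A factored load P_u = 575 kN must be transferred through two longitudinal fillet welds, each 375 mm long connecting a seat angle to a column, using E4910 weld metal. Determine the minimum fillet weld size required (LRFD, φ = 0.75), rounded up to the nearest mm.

w = 5 mm

E49XX → F_EXX = 490 MPa.
Total weld length L = 750 mm.
Required throat t_e = P_u / (φ × 0.6 F_EXX × L) = 575 / (0.75 × 0.6 × 490 × 750 × 10⁻³) = 3.477 mm.
Required leg w = t_e / 0.707 = 4.918 mm → use 5 mm.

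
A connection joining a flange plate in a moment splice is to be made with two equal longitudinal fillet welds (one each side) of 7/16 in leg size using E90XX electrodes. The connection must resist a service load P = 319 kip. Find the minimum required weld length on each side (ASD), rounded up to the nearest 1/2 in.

E90XX → F_EXX = 90 ksi.
Throat t_e = 0.707 × 0.4375 = 0.3093 in.
r_n/Ω = (0.6 × 90 × 0.3093) / 2.0 = 8.351 kip/in.
L_req = P / (r_n/Ω) = 319 / 8.351 = 38.2 in total.
Per side: 38.2 / 2 = 19.1 in.
Round up → use L = 19.5 in on each side.

L = 19.5 in on each side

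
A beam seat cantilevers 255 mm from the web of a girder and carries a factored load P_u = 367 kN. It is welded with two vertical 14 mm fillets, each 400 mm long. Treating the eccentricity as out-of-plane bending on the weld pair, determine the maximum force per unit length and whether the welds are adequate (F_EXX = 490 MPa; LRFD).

L_w = 2 × 400 = 800 mm; section modulus (unit throat) S = 2 × L²/6 = 53330 mm².
Direct shear f_v = P/L_w = 367×10³/800 = 458.8 N/mm.
Moment M = P × e = 367×10³ × 255 = 93585000 N·mm; bending f_b = M/S = 1755 N/mm.
f_max = √(f_v² + f_b²) = √(458.8² + 1755²) = 1814 N/mm.
φr_n = 0.75 × 0.6 × 490 × (0.707 × 14) = 2183 N/mm → adequate.

f_max ≈ 1810 N/mm; adequate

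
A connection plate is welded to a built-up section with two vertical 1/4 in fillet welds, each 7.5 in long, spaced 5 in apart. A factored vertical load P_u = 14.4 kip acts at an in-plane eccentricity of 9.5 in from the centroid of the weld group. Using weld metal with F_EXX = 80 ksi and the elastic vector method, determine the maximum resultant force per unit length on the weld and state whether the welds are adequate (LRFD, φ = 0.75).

Total weld length L_w = 15 in. Treat welds as unit-width lines.
Polar moment about centroid: J = 2[d³/12 + d(b/2)²] = 2[7.5³/12 + 7.5×2.5²] = 164.1 in³.
Direct shear f_v = P/L_w = 14.4 / 15 = 0.96 kip/in (vertical).
Torsion M = P·e = 14.4 × 9.5 = 136.8 kip·in.
Critical point at (x, y) = (2.5, 3.75) from centroid. f_tx = M·y/J = 3.127 kip/in; f_ty = M·x/J = 2.085 kip/in.
Resultant f_max = √[f_tx² + (f_v + f_ty)²] = √[3.127² + (0.96 + 2.085)²] = 4.364 kip/in.
Capacity per unit length: φr_n = 0.75 × 0.6 × 80 × (0.707 × 0.25) = 6.363 kip/in.
4.364 ≤ 6.363 → adequate.

f_max ≈ 4.36 kip/in; adequate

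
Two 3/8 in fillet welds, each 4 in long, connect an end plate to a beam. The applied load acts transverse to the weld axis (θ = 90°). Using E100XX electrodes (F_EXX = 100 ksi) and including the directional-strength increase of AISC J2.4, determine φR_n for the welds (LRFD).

φR_n ≈ 143 kips

t_e = 0.707 × 0.375 = 0.2651 in; A_we = 0.2651 × 8 = 2.121 in².
Directional factor: 1.0 + 0.5 sin^1.5(90°) = 1.5.
F_nw = 0.6 × 100 × 1.5 = 90 ksi.
φR_n = 0.75 × 90 × 2.121 = 143.2 kips.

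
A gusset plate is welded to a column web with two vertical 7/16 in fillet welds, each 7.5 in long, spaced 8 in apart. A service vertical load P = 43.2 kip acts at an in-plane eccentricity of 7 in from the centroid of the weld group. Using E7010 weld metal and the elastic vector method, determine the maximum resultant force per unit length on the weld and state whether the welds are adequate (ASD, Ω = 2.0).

E70XX → F_EXX = 70 ksi.
Total weld length L_w = 15 in. Treat welds as unit-width lines.
Polar moment about centroid: J = 2[d³/12 + d(b/2)²] = 2[7.5³/12 + 7.5×4²] = 310.3 in³.
Direct shear f_v = P/L_w = 43.2 / 15 = 2.88 kip/in (vertical).
Torsion M = P·e = 43.2 × 7 = 302.4 kip·in.
Critical point at (x, y) = (4, 3.75) from centroid. f_tx = M·y/J = 3.654 kip/in; f_ty = M·x/J = 3.898 kip/in.
Resultant f_max = √[f_tx² + (f_v + f_ty)²] = √[3.654² + (2.88 + 3.898)²] = 7.7 kip/in.
Capacity per unit length: r_n/Ω = (1/2.0) × 0.6 × 70 × (0.707 × 0.4375) = 6.496 kip/in.
7.7 > 6.496 → NOT adequate.

f_max ≈ 7.7 kip/in; NOT adequate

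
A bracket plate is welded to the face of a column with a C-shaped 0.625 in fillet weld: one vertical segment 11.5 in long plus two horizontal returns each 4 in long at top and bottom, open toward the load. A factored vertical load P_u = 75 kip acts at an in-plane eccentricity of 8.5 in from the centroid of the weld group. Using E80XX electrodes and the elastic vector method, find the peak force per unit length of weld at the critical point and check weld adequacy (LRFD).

E80XX → F_EXX = 80 ksi.
Total weld length L_w = 19.5 in. Treat welds as unit-width lines.
Centroid: x̄ = 2×4×2 / 19.5 = 0.8205 in from the vertical weld.
Polar moment about centroid: J = I_x + I_y = [11.5³/12 + 2×4×5.75²] + [11.5×0.8205² + 2(4³/12 + 4×1.179²)] = 420.8 in³.
Direct shear f_v = P/L_w = 75 / 19.5 = 3.846 kip/in (vertical).
Torsion M = P·e = 75 × 8.5 = 637.5 kip·in.
Critical point at (x, y) = (3.179, 5.75) from centroid. f_tx = M·y/J = 8.712 kip/in; f_ty = M·x/J = 4.817 kip/in.
Resultant f_max = √[f_tx² + (f_v + f_ty)²] = √[8.712² + (3.846 + 4.817)²] = 12.29 kip/in.
Capacity per unit length: φr_n = 0.75 × 0.6 × 80 × (0.707 × 0.625) = 15.91 kip/in.
12.29 ≤ 15.91 → adequate.

f_max ≈ 12.3 kip/in; adequate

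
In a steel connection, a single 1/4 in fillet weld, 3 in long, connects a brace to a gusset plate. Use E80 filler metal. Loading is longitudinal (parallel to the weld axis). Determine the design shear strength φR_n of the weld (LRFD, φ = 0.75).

φR_n ≈ 19.1 kip

E80XX → F_EXX = 80 ksi.
Effective throat t_e = 0.707 × 0.25 = 0.1767 in.
Total length L = 3 in; A_we = 0.1767 × 3 = 0.5302 in².
F_nw = 0.6 F_EXX = 0.6 × 80 = 48 ksi.
φR_n = 0.75 × 48 × 0.5302 = 19.09 kip.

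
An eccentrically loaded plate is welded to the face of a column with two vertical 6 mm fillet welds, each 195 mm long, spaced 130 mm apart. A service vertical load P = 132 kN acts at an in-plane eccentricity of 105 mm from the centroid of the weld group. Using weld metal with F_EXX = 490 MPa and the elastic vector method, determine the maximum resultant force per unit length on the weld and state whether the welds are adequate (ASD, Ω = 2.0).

Total weld length L_w = 390 mm. Treat welds as unit-width lines.
Polar moment about centroid: J = 2[d³/12 + d(b/2)²] = 2[195³/12 + 195×65²] = 2884000 mm³.
Direct shear f_v = P/L_w = 132×10³ / 390 = 338.5 N/mm (vertical).
Torsion M = P·e = 132×10³ × 105 = 13860000 N·mm.
Critical point at (x, y) = (65, 97.5) from centroid. f_tx = M·y/J = 468.6 N/mm; f_ty = M·x/J = 312.4 N/mm.
Resultant f_max = √[f_tx² + (f_v + f_ty)²] = √[468.6² + (338.5 + 312.4)²] = 802 N/mm.
Capacity per unit length: r_n/Ω = (1/2.0) × 0.6 × 490 × (0.707 × 6) = 623.6 N/mm.
802 > 623.6 → NOT adequate.

f_max ≈ 802 N/mm; NOT adequate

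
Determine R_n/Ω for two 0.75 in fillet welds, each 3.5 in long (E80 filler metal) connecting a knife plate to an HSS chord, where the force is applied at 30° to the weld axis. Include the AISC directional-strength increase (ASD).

E80XX → F_EXX = 80 ksi.
t_e = 0.707 × 0.75 = 0.5302 in; A_we = 0.5302 × 7 = 3.712 in².
Directional factor: 1.0 + 0.5 sin^1.5(30°) = 1.177.
F_nw = 0.6 × 80 × 1.177 = 56.49 ksi.
R_n/Ω = (56.49 × 3.712) / 2.0 = 104.8 kips.

R_n/Ω ≈ 105 kips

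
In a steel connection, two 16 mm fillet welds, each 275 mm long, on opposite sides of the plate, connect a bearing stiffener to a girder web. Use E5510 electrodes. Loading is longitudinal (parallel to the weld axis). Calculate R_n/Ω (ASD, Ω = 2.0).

R_n/Ω ≈ 1030 kN

E55XX → F_EXX = 550 MPa.
Effective throat t_e = 0.707 × 16 = 11.31 mm.
Total length L = 550 mm; A_we = 11.31 × 550 = 6222 mm².
F_nw = 0.6 F_EXX = 0.6 × 550 = 330 MPa.
R_n = 330 × 6222 × 10⁻³ = 2053 kN; R_n/Ω = 2053/2.0 = 1027 kN.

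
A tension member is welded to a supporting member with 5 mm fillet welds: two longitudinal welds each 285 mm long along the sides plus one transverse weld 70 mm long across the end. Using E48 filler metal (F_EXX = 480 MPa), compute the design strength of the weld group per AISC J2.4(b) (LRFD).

φR_n ≈ 489 kN

t_e = 0.707 × 5 = 3.535 mm.
R_nwl = 0.6 × 480 × 3.535 × 570 × 10⁻³ = 580.3 kN (longitudinal, 2 welds).
R_nwt = 0.6 × 480 × 3.535 × 70 × 10⁻³ = 71.27 kN (transverse, base value).
(i) R_nwl + R_nwt = 651.6 kN; (ii) 0.85 R_nwl + 1.5 R_nwt = 600.2 kN.
R_n = max = 651.6 kN [governs: (i)]; φR_n = 488.7 kN.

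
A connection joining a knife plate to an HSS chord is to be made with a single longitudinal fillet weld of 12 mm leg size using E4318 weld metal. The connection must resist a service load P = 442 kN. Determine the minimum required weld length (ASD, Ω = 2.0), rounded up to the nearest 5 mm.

L = 405 mm

E43XX → F_EXX = 430 MPa.
Throat t_e = 0.707 × 12 = 8.484 mm.
r_n/Ω = (0.6 × 430 × 8.484) / 2.0 = 1094 N/mm = 1.094 kN/mm.
L_req = P / (r_n/Ω) = 442 / 1.094 = 403.9 mm total.
Round up → use L = 405 mm.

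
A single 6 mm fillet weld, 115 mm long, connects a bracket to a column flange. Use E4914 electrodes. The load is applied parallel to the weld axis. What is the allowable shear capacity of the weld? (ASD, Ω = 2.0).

R_n/Ω ≈ 71.7 kN

E49XX → F_EXX = 490 MPa.
Effective throat t_e = 0.707 × 6 = 4.242 mm.
Total length L = 115 mm; A_we = 4.242 × 115 = 487.8 mm².
F_nw = 0.6 F_EXX = 0.6 × 490 = 294 MPa.
R_n = 294 × 487.8 × 10⁻³ = 143.4 kN; R_n/Ω = 143.4/2.0 = 71.71 kN.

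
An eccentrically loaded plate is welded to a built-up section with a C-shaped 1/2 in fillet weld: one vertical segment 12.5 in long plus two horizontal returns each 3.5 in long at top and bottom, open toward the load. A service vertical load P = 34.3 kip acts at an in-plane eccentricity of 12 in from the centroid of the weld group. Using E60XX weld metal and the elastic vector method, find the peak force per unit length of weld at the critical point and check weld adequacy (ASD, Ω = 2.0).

E60XX → F_EXX = 60 ksi.
Total weld length L_w = 19.5 in. Treat welds as unit-width lines.
Centroid: x̄ = 2×3.5×1.75 / 19.5 = 0.6282 in from the vertical weld.
Polar moment about centroid: J = I_x + I_y = [12.5³/12 + 2×3.5×6.25²] + [12.5×0.6282² + 2(3.5³/12 + 3.5×1.122²)] = 457.1 in³.
Direct shear f_v = P/L_w = 34.3 / 19.5 = 1.759 kip/in (vertical).
Torsion M = P·e = 34.3 × 12 = 411.6 kip·in.
Critical point at (x, y) = (2.872, 6.25) from centroid. f_tx = M·y/J = 5.628 kip/in; f_ty = M·x/J = 2.586 kip/in.
Resultant f_max = √[f_tx² + (f_v + f_ty)²] = √[5.628² + (1.759 + 2.586)²] = 7.11 kip/in.
Capacity per unit length: r_n/Ω = (1/2.0) × 0.6 × 60 × (0.707 × 0.5) = 6.363 kip/in.
7.11 > 6.363 → NOT adequate.

f_max ≈ 7.11 kip/in; NOT adequate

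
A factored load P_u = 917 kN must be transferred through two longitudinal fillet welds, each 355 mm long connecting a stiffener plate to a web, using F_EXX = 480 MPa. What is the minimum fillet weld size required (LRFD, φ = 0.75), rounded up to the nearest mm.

w = 9 mm

Total weld length L = 710 mm.
Required throat t_e = P_u / (φ × 0.6 F_EXX × L) = 917 / (0.75 × 0.6 × 480 × 710 × 10⁻³) = 5.979 mm.
Required leg w = t_e / 0.707 = 8.457 mm → use 9 mm.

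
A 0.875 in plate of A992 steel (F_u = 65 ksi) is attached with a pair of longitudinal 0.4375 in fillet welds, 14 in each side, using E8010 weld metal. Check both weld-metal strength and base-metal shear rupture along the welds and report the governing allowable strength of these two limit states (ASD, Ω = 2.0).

R_n/Ω ≈ 208 kip (weld metal governs)

E80XX → F_EXX = 80 ksi.
t_e = 0.707 × 0.4375 = 0.3093 in; L = 28 in.
Weld metal: R_n/Ω = (1/2.0) × 0.6 × 80 × 0.3093 × 28 = 207.9 kip.
Base metal (shear rupture): R_n/Ω = (1/2.0) × 0.6 × 65 × 0.875 × 28 = 477.8 kip.
Governing: weld metal.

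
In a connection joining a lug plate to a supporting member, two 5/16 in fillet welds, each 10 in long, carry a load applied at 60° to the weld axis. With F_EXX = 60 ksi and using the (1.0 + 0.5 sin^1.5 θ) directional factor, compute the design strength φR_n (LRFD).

φR_n ≈ 167 kips

t_e = 0.707 × 0.3125 = 0.2209 in; A_we = 0.2209 × 20 = 4.419 in².
Directional factor: 1.0 + 0.5 sin^1.5(60°) = 1.403.
F_nw = 0.6 × 60 × 1.403 = 50.51 ksi.
φR_n = 0.75 × 50.51 × 4.419 = 167.4 kips.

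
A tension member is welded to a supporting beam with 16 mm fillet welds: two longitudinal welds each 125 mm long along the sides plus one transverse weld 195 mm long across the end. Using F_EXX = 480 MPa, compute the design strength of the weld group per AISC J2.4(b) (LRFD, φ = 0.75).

t_e = 0.707 × 16 = 11.31 mm.
R_nwl = 0.6 × 480 × 11.31 × 250 × 10⁻³ = 814.5 kN (longitudinal, 2 welds).
R_nwt = 0.6 × 480 × 11.31 × 195 × 10⁻³ = 635.3 kN (transverse, base value).
(i) R_nwl + R_nwt = 1450 kN; (ii) 0.85 R_nwl + 1.5 R_nwt = 1645 kN.
R_n = max = 1645 kN [governs: (ii)]; φR_n = 1234 kN.

φR_n ≈ 1230 kN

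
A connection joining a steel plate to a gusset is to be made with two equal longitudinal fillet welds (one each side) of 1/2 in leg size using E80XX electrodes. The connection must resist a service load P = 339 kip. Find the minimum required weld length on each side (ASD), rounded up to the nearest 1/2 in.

L = 20 in on each side

E80XX → F_EXX = 80 ksi.
Throat t_e = 0.707 × 0.5 = 0.3535 in.
r_n/Ω = (0.6 × 80 × 0.3535) / 2.0 = 8.484 kip/in.
L_req = P / (r_n/Ω) = 339 / 8.484 = 39.96 in total.
Per side: 39.96 / 2 = 19.98 in.
Round up → use L = 20 in on each side.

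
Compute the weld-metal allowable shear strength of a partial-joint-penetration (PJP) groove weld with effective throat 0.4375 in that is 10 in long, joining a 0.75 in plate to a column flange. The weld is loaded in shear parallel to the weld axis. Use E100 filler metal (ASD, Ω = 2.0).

E100XX → F_EXX = 100 ksi.
Effective throat (given) t_e = 0.4375 in.
A_we = 0.4375 × 10 = 4.375 in².
F_nw = 0.6 F_EXX = 60 ksi.
R_n/Ω = (60 × 4.375) / 2.0 = 131.2 kip.

R_n/Ω ≈ 131 kip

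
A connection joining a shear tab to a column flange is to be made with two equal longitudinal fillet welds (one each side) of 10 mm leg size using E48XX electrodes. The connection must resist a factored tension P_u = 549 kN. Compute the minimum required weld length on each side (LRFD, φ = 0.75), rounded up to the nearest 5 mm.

E48XX → F_EXX = 480 MPa.
Throat t_e = 0.707 × 10 = 7.07 mm.
φr_n = 0.75 × 0.6 × 480 × 7.07 × 10⁻³ = 1.527 kN/mm.
L_req = P_u / φr_n = 549 / 1.527 = 359.5 mm total.
Per side: 359.5 / 2 = 179.8 mm.
Round up → use L = 180 mm on each side.

L = 180 mm on each side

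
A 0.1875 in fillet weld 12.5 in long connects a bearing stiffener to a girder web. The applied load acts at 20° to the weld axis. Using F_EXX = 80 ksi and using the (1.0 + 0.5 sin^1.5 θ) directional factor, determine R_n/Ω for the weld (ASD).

t_e = 0.707 × 0.1875 = 0.1326 in; A_we = 0.1326 × 12.5 = 1.657 in².
Directional factor: 1.0 + 0.5 sin^1.5(20°) = 1.1.
F_nw = 0.6 × 80 × 1.1 = 52.8 ksi.
R_n/Ω = (52.8 × 1.657) / 2.0 = 43.75 kip.

R_n/Ω ≈ 43.7 kip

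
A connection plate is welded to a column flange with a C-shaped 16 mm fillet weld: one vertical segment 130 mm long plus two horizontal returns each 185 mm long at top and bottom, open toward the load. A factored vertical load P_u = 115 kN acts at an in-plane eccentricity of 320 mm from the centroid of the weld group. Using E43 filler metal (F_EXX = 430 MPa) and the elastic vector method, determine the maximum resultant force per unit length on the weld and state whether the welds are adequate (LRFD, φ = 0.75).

f_max ≈ 1560 N/mm; adequate

Total weld length L_w = 500 mm. Treat welds as unit-width lines.
Centroid: x̄ = 2×185×92.5 / 500 = 68.45 mm from the vertical weld.
Polar moment about centroid: J = I_x + I_y = [130³/12 + 2×185×65²] + [130×68.45² + 2(185³/12 + 185×24.05²)] = 3625000 mm³.
Direct shear f_v = P/L_w = 115×10³ / 500 = 230 N/mm (vertical).
Torsion M = P·e = 115×10³ × 320 = 36800000 N·mm.
Critical point at (x, y) = (116.5, 65) from centroid. f_tx = M·y/J = 659.9 N/mm; f_ty = M·x/J = 1183 N/mm.
Resultant f_max = √[f_tx² + (f_v + f_ty)²] = √[659.9² + (230 + 1183)²] = 1560 N/mm.
Capacity per unit length: φr_n = 0.75 × 0.6 × 430 × (0.707 × 16) = 2189 N/mm.
1560 ≤ 2189 → adequate.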